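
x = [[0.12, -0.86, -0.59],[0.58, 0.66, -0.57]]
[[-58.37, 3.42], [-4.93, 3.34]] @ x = [[-5.02, 52.46, 32.49], [1.35, 6.44, 1.0]]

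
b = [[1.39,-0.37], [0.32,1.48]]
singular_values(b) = [1.53, 1.42]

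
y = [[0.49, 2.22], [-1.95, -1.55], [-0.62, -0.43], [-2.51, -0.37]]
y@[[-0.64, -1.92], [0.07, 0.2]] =[[-0.16,-0.5], [1.14,3.43], [0.37,1.1], [1.58,4.75]]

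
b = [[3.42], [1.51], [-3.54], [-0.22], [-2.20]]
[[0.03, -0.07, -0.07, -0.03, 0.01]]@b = [[0.23]]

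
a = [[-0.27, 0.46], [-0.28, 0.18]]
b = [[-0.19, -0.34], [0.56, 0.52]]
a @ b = [[0.31,0.33], [0.15,0.19]]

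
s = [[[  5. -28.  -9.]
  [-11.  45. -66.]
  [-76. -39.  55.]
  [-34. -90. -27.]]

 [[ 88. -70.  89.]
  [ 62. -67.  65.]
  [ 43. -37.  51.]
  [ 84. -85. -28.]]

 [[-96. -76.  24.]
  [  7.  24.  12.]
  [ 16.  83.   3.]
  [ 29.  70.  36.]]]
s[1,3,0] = 84.0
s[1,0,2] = 89.0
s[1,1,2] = 65.0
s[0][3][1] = -90.0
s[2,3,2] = 36.0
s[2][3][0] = 29.0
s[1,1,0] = 62.0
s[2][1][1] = 24.0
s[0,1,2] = -66.0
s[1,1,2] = 65.0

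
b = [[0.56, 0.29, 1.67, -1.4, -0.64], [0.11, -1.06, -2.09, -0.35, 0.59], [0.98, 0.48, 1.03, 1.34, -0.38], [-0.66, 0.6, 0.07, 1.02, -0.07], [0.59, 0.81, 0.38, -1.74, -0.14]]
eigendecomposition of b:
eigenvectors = [[0.46+0.00j, -0.29-0.41j, -0.29+0.41j, 0.02+0.20j, (0.02-0.2j)], [(-0.68+0j), -0.24+0.27j, -0.24-0.27j, (0.05+0.34j), 0.05-0.34j], [-0.11+0.00j, 0.17-0.30j, (0.17+0.3j), 0.29-0.16j, 0.29+0.16j], [0.27+0.00j, (0.39+0.17j), (0.39-0.17j), (0.04-0.04j), (0.04+0.04j)], [(0.49+0j), (-0.56+0j), (-0.56-0j), (0.85+0j), 0.85-0.00j]]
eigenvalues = [(-1.76+0j), (1.62+0.79j), (1.62-0.79j), (-0.04+0.47j), (-0.04-0.47j)]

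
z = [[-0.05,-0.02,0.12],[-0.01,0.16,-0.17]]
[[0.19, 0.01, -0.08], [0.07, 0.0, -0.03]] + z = [[0.14,-0.01,0.04], [0.06,0.16,-0.20]]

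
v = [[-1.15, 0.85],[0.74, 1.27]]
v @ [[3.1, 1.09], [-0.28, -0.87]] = [[-3.80,-1.99], [1.94,-0.3]]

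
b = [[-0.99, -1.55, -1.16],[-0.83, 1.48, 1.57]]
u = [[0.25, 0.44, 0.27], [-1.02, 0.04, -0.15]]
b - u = [[-1.24, -1.99, -1.43], [0.19, 1.44, 1.72]]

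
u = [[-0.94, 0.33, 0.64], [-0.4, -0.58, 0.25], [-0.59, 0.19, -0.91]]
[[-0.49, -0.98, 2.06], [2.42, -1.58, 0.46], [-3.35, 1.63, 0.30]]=u @ [[0.83, 0.45, -1.49], [-3.72, 1.67, 0.55], [2.37, -1.73, 0.75]]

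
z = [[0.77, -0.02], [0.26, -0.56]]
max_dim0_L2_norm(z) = 0.81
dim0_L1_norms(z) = [1.03, 0.58]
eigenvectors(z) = [[0.98, 0.02], [0.19, 1.0]]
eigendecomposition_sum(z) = [[0.77, -0.01],  [0.15, -0.0]] + [[0.0, -0.01], [0.11, -0.56]]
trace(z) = 0.21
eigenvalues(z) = [0.77, -0.56]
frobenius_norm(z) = 0.99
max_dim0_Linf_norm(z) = 0.77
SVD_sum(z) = [[0.67, -0.26],[0.42, -0.16]] + [[0.10, 0.24], [-0.16, -0.4]]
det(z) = -0.43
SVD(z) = [[-0.85, -0.53], [-0.53, 0.85]] @ diag([0.8507403347440496, 0.5007403347440494]) @ [[-0.93, 0.37], [-0.37, -0.93]]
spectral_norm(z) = 0.85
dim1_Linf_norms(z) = [0.77, 0.56]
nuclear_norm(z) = 1.35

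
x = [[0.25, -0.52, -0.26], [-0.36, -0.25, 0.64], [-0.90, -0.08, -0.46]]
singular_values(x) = [1.02, 0.81, 0.58]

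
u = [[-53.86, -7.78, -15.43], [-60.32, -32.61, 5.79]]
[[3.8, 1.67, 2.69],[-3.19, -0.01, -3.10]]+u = [[-50.06, -6.11, -12.74], [-63.51, -32.62, 2.69]]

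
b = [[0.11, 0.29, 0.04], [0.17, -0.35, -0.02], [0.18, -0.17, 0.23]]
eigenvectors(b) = [[0.45, -0.52, 0.32], [-0.83, -0.2, 0.06], [-0.33, 0.83, 0.95]]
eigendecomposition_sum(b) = [[-0.07, 0.21, 0.01], [0.12, -0.38, -0.02], [0.05, -0.15, -0.01]] + [[0.09, 0.06, -0.03], [0.03, 0.02, -0.01], [-0.14, -0.10, 0.05]] + [[0.09, 0.02, 0.06], [0.02, 0.00, 0.01], [0.27, 0.07, 0.19]]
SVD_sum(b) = [[-0.07, 0.21, -0.04], [0.12, -0.35, 0.06], [0.08, -0.24, 0.04]] + [[0.13, 0.07, 0.13], [-0.02, -0.01, -0.02], [0.14, 0.07, 0.14]] + [[0.05, 0.01, -0.06],[0.06, 0.01, -0.07],[-0.04, -0.01, 0.05]]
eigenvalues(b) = [-0.45, 0.16, 0.28]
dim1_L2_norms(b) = [0.31, 0.39, 0.34]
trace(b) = -0.01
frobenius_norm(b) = 0.60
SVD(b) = [[0.45,0.68,-0.58], [-0.74,-0.08,-0.67], [-0.5,0.73,0.47]] @ diag([0.5094520657848135, 0.29302041567491516, 0.13563785852514057]) @ [[-0.33, 0.93, -0.16], [0.66, 0.35, 0.67], [-0.68, -0.11, 0.73]]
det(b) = -0.02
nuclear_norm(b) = 0.94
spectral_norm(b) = 0.51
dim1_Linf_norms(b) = [0.29, 0.35, 0.23]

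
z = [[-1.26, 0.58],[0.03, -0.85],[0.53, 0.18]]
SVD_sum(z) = [[-1.20, 0.69], [0.39, -0.22], [0.32, -0.18]] + [[-0.06, -0.11],  [-0.36, -0.63],  [0.21, 0.36]]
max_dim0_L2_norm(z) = 1.37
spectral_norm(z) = 1.50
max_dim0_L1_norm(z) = 1.82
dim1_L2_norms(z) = [1.39, 0.85, 0.56]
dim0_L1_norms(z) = [1.82, 1.61]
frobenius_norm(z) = 1.72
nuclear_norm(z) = 2.34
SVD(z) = [[-0.92, -0.14], [0.30, -0.86], [0.25, 0.50]] @ diag([1.4990859022955372, 0.8446546380259659]) @ [[0.87, -0.5], [0.5, 0.87]]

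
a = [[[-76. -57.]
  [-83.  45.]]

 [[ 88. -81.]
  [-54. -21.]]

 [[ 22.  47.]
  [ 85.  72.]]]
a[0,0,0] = -76.0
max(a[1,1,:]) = -21.0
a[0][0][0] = -76.0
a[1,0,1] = -81.0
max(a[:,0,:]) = 88.0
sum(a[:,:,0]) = -18.0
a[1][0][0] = 88.0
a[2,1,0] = 85.0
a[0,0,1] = -57.0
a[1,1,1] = -21.0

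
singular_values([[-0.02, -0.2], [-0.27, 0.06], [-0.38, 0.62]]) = [0.77, 0.23]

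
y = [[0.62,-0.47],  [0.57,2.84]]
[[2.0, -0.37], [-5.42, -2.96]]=y @ [[1.55, -1.20], [-2.22, -0.8]]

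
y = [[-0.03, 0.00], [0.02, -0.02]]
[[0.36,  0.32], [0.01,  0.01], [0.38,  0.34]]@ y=[[-0.00, -0.01],[-0.0, -0.00],[-0.00, -0.01]]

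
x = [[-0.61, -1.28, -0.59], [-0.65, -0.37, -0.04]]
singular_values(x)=[1.65, 0.44]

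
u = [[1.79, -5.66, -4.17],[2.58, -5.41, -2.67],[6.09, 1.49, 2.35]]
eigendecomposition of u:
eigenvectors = [[-0.23+0.53j, (-0.23-0.53j), -0.28+0.00j], [(-0.13+0.36j), (-0.13-0.36j), (-0.67+0j)], [(0.73+0j), 0.73-0.00j, (0.68+0j)]]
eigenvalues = [(0.18+5.13j), (0.18-5.13j), (-1.62+0j)]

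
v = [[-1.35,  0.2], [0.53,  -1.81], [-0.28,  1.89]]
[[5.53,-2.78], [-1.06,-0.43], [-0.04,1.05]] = v@[[-4.19, 2.19],[-0.64, 0.88]]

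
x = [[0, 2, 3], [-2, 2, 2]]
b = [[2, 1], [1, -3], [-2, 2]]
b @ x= [[-2, 6, 8], [6, -4, -3], [-4, 0, -2]]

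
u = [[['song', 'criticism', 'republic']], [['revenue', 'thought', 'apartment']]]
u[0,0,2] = 'republic'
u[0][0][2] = 'republic'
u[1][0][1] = 'thought'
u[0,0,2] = 'republic'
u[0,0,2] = 'republic'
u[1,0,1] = 'thought'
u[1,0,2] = 'apartment'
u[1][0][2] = 'apartment'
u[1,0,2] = 'apartment'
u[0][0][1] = 'criticism'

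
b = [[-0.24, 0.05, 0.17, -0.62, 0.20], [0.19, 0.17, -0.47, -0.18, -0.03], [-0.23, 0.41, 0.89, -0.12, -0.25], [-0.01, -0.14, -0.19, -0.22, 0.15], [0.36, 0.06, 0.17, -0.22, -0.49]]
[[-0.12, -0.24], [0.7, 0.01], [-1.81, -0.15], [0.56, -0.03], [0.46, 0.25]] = b @ [[0.59, 0.27], [-1.66, -0.32], [-1.47, -0.05], [-0.84, 0.11], [-0.84, -0.41]]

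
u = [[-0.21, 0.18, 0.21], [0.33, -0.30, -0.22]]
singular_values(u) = [0.6, 0.05]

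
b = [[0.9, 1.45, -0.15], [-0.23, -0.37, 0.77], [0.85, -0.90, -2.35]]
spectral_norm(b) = 2.73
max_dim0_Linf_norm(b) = 2.35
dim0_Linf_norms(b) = [0.9, 1.45, 2.35]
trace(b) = -1.82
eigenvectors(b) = [[-0.96+0.00j, (-0.38-0.08j), -0.38+0.08j], [(0.02+0j), 0.51+0.07j, (0.51-0.07j)], [-0.26+0.00j, (-0.76+0j), (-0.76-0j)]]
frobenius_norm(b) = 3.28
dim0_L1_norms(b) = [1.98, 2.72, 3.27]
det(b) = 1.49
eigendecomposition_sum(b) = [[0.80-0.00j, (0.84+0j), (0.17+0j)], [(-0.01+0j), (-0.01+0j), -0.00-0.00j], [(0.22-0j), 0.23+0.00j, (0.05+0j)]] + [[(0.05+0.57j),(0.3-2.97j),-0.16-2.29j], [-0.11-0.76j,(-0.18+3.99j),0.39+3.05j], [0.32+1.09j,(-0.56-5.88j),-1.20-4.39j]] + [[(0.05-0.57j), 0.30+2.97j, -0.16+2.29j], [-0.11+0.76j, (-0.18-3.99j), (0.39-3.05j)], [(0.32-1.09j), -0.56+5.88j, (-1.2+4.39j)]]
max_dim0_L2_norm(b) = 2.48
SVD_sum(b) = [[0.01, -0.00, -0.01],  [-0.22, 0.19, 0.60],  [0.86, -0.75, -2.39]] + [[0.82,1.49,-0.17], [-0.25,-0.45,0.05], [-0.07,-0.12,0.01]] + [[0.07,-0.04,0.04], [0.23,-0.11,0.12], [0.06,-0.03,0.03]]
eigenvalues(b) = [(0.83+0j), (-1.33+0.17j), (-1.33-0.17j)]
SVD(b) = [[-0.01, -0.96, 0.3], [0.24, 0.29, 0.93], [-0.97, 0.08, 0.23]] @ diag([2.7336828150341232, 1.790703157943014, 0.30505813695101563]) @ [[-0.32, 0.28, 0.9], [-0.48, -0.87, 0.10], [0.82, -0.40, 0.42]]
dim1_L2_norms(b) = [1.71, 0.88, 2.66]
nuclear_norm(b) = 4.83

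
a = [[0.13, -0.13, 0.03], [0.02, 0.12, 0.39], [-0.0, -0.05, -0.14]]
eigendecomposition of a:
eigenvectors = [[(0.88+0j), (0.88-0j), -0.68+0.00j], [(0.45-0.12j), 0.45+0.12j, -0.68+0.00j], [-0.11+0.04j, -0.11-0.04j, 0.26+0.00j]]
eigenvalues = [(0.06+0.02j), (0.06-0.02j), (-0.01+0j)]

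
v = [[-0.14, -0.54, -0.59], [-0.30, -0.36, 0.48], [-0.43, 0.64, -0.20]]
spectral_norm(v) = 0.92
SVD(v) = [[-0.59, -0.73, -0.34], [-0.30, 0.59, -0.75], [0.75, -0.34, -0.57]] @ diag([0.9202281965161863, 0.7873121687404263, 0.5264215186424406]) @ [[-0.16, 0.99, 0.06], [0.09, -0.05, 1.00], [0.98, 0.17, -0.08]]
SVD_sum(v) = [[0.09, -0.54, -0.03],[0.04, -0.27, -0.02],[-0.11, 0.68, 0.04]] + [[-0.05, 0.03, -0.57], [0.04, -0.02, 0.47], [-0.02, 0.01, -0.26]] + [[-0.18,-0.03,0.01], [-0.39,-0.06,0.03], [-0.3,-0.05,0.02]]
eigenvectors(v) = [[0.67, -0.86, 0.11],[-0.44, -0.35, -0.67],[-0.60, -0.36, 0.74]]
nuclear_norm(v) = 2.23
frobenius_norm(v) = 1.32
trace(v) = -0.70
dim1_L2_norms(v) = [0.81, 0.67, 0.8]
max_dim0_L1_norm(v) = 1.54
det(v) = 0.38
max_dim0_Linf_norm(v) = 0.64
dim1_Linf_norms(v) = [0.59, 0.48, 0.64]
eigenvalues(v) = [0.75, -0.61, -0.84]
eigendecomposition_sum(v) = [[0.26, -0.31, -0.32], [-0.17, 0.2, 0.21], [-0.23, 0.28, 0.29]] + [[-0.39, -0.30, -0.22], [-0.16, -0.12, -0.09], [-0.16, -0.12, -0.09]] + [[-0.00, 0.07, -0.06], [0.03, -0.44, 0.36], [-0.03, 0.49, -0.4]]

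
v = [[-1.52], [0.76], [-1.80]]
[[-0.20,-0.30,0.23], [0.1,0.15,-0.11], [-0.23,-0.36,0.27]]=v@[[0.13, 0.2, -0.15]]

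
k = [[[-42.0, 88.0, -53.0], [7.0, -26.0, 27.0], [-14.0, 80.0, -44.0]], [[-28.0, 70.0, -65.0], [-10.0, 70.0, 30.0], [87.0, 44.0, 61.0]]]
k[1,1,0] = -10.0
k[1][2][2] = 61.0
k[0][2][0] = -14.0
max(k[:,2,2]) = 61.0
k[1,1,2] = 30.0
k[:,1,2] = [27.0, 30.0]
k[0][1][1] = -26.0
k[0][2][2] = -44.0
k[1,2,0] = 87.0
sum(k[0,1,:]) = 8.0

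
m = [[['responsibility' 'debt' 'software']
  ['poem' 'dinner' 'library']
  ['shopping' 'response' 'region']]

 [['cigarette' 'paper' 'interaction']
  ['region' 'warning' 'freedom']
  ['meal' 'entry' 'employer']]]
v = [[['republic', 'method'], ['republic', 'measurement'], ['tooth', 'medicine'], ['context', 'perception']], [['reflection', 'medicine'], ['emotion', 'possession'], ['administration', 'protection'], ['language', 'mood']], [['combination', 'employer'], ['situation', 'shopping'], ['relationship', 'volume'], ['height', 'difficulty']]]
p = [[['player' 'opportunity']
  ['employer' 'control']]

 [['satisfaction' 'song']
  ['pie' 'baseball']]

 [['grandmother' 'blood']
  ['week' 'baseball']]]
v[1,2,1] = 'protection'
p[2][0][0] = 'grandmother'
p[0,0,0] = 'player'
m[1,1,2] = 'freedom'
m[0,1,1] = 'dinner'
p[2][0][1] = 'blood'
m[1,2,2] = 'employer'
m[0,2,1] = 'response'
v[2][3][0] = 'height'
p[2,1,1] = 'baseball'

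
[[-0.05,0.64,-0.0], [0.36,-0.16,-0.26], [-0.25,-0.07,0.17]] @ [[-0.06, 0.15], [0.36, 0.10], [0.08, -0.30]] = [[0.23, 0.06], [-0.1, 0.12], [0.0, -0.1]]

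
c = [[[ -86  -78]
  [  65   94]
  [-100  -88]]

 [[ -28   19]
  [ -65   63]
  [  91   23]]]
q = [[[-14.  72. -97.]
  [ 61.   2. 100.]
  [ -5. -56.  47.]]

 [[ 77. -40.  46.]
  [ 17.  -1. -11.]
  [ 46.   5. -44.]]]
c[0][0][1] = -78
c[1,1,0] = -65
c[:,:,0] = [[-86, 65, -100], [-28, -65, 91]]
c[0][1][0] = 65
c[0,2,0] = -100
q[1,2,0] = 46.0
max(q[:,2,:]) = 47.0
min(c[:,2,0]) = -100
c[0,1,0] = 65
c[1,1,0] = -65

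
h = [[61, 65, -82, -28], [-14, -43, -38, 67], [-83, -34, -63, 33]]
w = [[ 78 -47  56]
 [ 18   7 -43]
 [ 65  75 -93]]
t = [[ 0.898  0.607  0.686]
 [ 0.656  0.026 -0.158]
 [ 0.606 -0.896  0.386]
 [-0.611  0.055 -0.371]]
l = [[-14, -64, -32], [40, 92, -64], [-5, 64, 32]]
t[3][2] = -0.371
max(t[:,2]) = 0.686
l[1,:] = [40, 92, -64]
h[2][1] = -34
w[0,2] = 56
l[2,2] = 32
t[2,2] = 0.386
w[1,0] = 18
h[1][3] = 67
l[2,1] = 64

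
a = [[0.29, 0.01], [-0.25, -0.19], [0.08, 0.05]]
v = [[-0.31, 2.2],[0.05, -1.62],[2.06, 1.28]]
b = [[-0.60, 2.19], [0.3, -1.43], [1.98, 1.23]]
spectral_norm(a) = 0.42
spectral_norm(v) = 3.12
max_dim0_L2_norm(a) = 0.39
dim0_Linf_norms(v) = [2.06, 2.2]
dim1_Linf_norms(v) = [2.2, 1.62, 2.06]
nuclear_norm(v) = 5.04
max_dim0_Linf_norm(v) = 2.2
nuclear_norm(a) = 0.55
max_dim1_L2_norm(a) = 0.31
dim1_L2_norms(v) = [2.22, 1.62, 2.43]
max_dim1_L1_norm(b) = 3.21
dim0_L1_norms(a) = [0.62, 0.25]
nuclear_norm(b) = 4.97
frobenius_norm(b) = 3.57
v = a + b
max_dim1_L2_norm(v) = 2.43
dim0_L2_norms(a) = [0.39, 0.2]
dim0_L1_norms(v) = [2.42, 5.1]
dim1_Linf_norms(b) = [2.19, 1.43, 1.98]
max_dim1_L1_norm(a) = 0.44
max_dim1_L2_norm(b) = 2.33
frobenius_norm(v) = 3.67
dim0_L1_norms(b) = [2.88, 4.85]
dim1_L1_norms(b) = [2.79, 1.73, 3.21]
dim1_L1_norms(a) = [0.3, 0.44, 0.13]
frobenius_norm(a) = 0.44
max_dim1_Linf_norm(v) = 2.2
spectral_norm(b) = 2.91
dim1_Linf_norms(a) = [0.29, 0.25, 0.08]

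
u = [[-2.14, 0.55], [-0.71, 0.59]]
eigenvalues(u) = [-1.99, 0.44]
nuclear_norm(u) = 2.73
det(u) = -0.87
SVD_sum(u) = [[-2.10,0.68], [-0.82,0.26]] + [[-0.04, -0.13], [0.11, 0.33]]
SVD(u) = [[-0.93, -0.36], [-0.36, 0.93]] @ diag([2.3661040460113605, 0.36858057931566246]) @ [[0.95, -0.31], [0.31, 0.95]]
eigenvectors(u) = [[-0.96, -0.21],[-0.27, -0.98]]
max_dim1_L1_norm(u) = 2.69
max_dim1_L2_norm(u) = 2.21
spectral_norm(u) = 2.37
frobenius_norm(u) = 2.39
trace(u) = -1.55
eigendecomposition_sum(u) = [[-2.11, 0.45], [-0.58, 0.12]] + [[-0.03, 0.1], [-0.13, 0.47]]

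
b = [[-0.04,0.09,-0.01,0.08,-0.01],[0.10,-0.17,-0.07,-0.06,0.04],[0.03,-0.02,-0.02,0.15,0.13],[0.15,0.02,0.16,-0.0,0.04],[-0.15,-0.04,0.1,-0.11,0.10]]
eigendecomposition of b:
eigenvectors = [[-0.13+0.04j, -0.13-0.04j, (0.22+0j), (0.46+0j), 0.13+0.00j], [0.20-0.04j, 0.20+0.04j, 0.55+0.00j, -0.86+0.00j, 0.30+0.00j], [(-0.56-0.14j), -0.56+0.14j, -0.42+0.00j, (-0.03+0j), (0.68+0j)], [-0.65+0.00j, -0.65-0.00j, -0.48+0.00j, (-0.2+0j), (-0.58+0j)], [0.10-0.42j, 0.10+0.42j, (0.49+0j), 0.05+0.00j, (-0.32+0j)]]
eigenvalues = [(0.16+0.05j), (0.16-0.05j), (0.01+0j), (-0.24+0j), (-0.21+0j)]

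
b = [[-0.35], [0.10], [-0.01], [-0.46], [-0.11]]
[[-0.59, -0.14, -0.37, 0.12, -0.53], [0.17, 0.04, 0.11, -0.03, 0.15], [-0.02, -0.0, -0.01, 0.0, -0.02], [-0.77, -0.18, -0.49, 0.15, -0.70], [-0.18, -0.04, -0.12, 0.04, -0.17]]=b @ [[1.68, 0.39, 1.06, -0.33, 1.52]]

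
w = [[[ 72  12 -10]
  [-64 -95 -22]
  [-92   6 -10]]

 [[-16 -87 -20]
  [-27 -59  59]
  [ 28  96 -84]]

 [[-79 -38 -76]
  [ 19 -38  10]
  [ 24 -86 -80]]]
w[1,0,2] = -20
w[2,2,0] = 24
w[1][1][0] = -27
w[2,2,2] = -80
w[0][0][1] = 12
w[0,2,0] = -92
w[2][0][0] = -79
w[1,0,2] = -20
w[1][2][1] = 96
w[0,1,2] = -22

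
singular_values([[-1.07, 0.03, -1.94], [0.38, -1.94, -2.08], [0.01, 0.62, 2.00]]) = [3.84, 1.63, 0.36]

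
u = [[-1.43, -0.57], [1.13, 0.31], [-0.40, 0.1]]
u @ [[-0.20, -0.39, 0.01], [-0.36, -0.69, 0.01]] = [[0.49, 0.95, -0.02], [-0.34, -0.65, 0.01], [0.04, 0.09, -0.00]]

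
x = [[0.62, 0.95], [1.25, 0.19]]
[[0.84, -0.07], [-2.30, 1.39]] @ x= [[0.43, 0.78], [0.31, -1.92]]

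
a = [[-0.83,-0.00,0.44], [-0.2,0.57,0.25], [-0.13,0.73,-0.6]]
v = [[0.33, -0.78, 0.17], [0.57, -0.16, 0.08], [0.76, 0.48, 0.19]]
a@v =[[0.06, 0.86, -0.06], [0.45, 0.18, 0.06], [-0.08, -0.30, -0.08]]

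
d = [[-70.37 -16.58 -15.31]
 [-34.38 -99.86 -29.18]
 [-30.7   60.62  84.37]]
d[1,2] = -29.18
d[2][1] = 60.62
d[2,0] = -30.7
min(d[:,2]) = -29.18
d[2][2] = 84.37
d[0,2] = -15.31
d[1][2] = -29.18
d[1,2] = -29.18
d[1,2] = -29.18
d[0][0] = -70.37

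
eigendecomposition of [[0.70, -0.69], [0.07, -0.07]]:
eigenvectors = [[1.0, 0.7], [0.10, 0.71]]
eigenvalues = [0.63, -0.0]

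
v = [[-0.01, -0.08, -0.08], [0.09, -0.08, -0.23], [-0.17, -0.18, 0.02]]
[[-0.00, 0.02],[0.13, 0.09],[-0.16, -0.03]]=v@[[-0.63, 0.19], [1.36, -0.05], [-1.28, -0.28]]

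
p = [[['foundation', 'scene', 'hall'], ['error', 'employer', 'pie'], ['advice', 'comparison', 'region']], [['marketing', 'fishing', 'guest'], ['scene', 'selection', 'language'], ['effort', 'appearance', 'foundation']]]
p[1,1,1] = 'selection'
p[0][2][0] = 'advice'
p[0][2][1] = 'comparison'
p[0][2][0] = 'advice'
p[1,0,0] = 'marketing'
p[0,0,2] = 'hall'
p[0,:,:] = [['foundation', 'scene', 'hall'], ['error', 'employer', 'pie'], ['advice', 'comparison', 'region']]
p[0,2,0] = 'advice'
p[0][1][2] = 'pie'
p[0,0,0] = 'foundation'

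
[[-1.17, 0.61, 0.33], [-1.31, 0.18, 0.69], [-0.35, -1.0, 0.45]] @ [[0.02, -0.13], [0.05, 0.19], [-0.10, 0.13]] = [[-0.03, 0.31], [-0.09, 0.29], [-0.10, -0.09]]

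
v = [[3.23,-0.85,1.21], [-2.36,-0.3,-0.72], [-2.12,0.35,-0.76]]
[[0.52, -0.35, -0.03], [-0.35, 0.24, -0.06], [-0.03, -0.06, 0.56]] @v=[[2.57, -0.35, 0.9], [-1.57, 0.2, -0.55], [-1.14, 0.24, -0.42]]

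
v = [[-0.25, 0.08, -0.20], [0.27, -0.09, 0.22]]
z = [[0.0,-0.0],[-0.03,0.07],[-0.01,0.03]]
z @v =[[0.00, 0.0, 0.00], [0.03, -0.01, 0.02], [0.01, -0.0, 0.01]]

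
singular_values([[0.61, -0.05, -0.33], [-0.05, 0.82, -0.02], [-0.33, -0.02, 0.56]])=[0.92, 0.82, 0.25]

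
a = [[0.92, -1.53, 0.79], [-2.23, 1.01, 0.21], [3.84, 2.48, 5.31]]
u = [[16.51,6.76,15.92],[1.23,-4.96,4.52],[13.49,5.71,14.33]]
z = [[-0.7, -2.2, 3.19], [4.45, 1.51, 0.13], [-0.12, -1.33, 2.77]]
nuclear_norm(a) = 10.97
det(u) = -129.52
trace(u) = 25.88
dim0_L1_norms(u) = [31.23, 17.43, 34.77]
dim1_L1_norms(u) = [39.19, 10.71, 33.53]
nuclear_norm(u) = 38.56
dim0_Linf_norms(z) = [4.45, 2.2, 3.19]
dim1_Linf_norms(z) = [3.19, 4.45, 2.77]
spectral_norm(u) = 31.59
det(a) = -22.33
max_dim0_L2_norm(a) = 5.37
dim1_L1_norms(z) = [6.09, 6.09, 4.22]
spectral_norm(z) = 5.45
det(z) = 5.80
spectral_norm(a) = 7.07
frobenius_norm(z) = 6.86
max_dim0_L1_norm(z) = 6.09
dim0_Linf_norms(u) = [16.51, 6.76, 15.92]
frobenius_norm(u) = 32.22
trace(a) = 7.24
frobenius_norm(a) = 7.68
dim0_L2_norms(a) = [4.53, 3.08, 5.37]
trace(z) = 3.58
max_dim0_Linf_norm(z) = 4.45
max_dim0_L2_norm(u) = 21.89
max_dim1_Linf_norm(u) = 16.51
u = z @ a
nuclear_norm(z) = 9.86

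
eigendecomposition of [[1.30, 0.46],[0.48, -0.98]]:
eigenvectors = [[0.98,-0.19],  [0.2,0.98]]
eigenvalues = [1.39, -1.07]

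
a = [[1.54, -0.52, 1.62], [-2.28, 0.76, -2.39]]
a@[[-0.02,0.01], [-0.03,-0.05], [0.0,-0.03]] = [[-0.02,  -0.01],[0.02,  0.01]]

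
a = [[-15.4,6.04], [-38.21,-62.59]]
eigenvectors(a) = [[0.74, -0.14], [-0.68, 0.99]]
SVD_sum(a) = [[-1.60, -2.56], [-38.78, -62.24]] + [[-13.8, 8.6], [0.57, -0.35]]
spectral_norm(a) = 73.39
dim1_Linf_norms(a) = [15.4, 62.59]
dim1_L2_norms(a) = [16.54, 73.33]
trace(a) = -77.99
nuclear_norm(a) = 89.67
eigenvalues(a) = [-20.94, -57.05]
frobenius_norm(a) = 75.17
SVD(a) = [[-0.04, -1.0], [-1.0, 0.04]] @ diag([73.39053188442654, 16.278317779210838]) @ [[0.53, 0.85], [0.85, -0.53]]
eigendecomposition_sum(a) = [[-24.16,  -3.50],  [22.16,  3.21]] + [[8.76, 9.54], [-60.37, -65.80]]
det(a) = 1194.67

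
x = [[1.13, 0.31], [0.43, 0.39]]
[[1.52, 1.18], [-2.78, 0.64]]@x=[[2.22, 0.93],  [-2.87, -0.61]]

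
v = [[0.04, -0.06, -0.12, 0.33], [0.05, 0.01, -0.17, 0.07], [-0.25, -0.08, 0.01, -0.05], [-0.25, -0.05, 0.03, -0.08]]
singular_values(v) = [0.44, 0.31, 0.13, 0.02]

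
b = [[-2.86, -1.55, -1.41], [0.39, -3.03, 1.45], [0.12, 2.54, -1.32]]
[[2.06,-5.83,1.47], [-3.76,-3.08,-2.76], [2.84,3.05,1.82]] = b @ [[-0.86, 1.13, -1.07], [0.83, 1.34, 0.86], [-0.63, 0.37, 0.18]]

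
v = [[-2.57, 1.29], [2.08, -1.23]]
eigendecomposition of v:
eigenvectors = [[-0.76, -0.47],[0.65, -0.88]]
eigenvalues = [-3.67, -0.13]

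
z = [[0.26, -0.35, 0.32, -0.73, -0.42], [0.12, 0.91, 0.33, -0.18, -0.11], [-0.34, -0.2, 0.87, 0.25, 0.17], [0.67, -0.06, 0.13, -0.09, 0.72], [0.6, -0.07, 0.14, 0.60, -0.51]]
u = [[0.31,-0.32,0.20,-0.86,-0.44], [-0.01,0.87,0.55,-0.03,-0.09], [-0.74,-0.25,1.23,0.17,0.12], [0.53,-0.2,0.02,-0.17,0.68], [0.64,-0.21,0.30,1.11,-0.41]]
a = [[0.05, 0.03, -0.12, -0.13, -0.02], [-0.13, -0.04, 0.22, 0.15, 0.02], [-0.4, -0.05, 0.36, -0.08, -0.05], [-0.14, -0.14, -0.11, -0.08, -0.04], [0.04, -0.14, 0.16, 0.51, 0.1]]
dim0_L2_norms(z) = [1.0, 1.0, 1.0, 1.0, 1.0]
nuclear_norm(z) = 5.00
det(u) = -1.80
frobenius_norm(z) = 2.24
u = a + z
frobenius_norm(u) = 2.68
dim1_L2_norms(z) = [1.0, 1.0, 1.0, 1.0, 1.0]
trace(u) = 1.83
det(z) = -1.00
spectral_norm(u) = 1.57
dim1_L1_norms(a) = [0.35, 0.56, 0.94, 0.51, 0.95]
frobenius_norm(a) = 0.90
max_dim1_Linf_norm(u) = 1.23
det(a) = -0.00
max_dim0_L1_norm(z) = 1.99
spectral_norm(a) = 0.66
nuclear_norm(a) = 1.45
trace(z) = 1.44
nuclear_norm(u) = 5.80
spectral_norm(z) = 1.01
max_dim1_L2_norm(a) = 0.56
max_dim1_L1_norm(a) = 0.95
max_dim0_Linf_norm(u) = 1.23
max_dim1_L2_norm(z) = 1.0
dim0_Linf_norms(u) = [0.74, 0.87, 1.23, 1.11, 0.68]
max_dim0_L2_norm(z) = 1.0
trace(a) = 0.39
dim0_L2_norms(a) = [0.45, 0.21, 0.48, 0.56, 0.12]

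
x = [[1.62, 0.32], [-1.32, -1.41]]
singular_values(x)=[2.42, 0.77]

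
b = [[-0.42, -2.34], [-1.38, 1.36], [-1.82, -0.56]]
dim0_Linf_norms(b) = [1.82, 2.34]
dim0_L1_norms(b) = [3.62, 4.26]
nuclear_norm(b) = 5.09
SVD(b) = [[0.85,0.12], [-0.46,0.63], [0.24,0.77]] @ diag([2.7650965210479894, 2.3208277034903526]) @ [[-0.06, -1.0], [-1.0, 0.06]]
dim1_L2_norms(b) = [2.38, 1.94, 1.9]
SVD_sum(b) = [[-0.13, -2.36], [0.07, 1.28], [-0.04, -0.66]] + [[-0.29, 0.02],[-1.45, 0.08],[-1.78, 0.10]]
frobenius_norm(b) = 3.61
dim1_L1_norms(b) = [2.76, 2.74, 2.38]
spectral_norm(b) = 2.77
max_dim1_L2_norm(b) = 2.38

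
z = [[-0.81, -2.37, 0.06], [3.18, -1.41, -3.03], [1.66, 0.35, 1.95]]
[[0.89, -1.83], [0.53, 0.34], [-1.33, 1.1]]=z@ [[-0.31,0.45], [-0.28,0.62], [-0.37,0.07]]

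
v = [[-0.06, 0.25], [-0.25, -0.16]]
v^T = [[-0.06, -0.25], [0.25, -0.16]]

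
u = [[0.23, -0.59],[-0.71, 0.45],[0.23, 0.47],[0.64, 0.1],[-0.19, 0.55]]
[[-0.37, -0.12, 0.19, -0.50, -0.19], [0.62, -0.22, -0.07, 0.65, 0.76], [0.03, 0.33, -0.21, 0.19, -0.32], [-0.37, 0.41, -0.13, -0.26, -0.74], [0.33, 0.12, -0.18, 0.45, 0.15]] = u@[[-0.64,0.57,-0.14,-0.50,-1.14], [0.37,0.42,-0.38,0.65,-0.12]]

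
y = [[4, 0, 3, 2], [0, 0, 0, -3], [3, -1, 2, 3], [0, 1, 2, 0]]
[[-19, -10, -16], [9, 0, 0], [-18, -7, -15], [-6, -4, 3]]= y@ [[-1, -1, -4], [0, 0, 3], [-3, -2, 0], [-3, 0, 0]]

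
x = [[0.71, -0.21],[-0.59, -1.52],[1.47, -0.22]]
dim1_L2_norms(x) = [0.74, 1.63, 1.49]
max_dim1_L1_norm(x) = 2.11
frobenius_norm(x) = 2.33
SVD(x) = [[-0.3, -0.35], [0.68, -0.73], [-0.67, -0.59]] @ diag([1.797388519976428, 1.4783079882950456]) @ [[-0.89, -0.46],[-0.46, 0.89]]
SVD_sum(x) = [[0.48, 0.24], [-1.08, -0.56], [1.07, 0.55]] + [[0.23, -0.45], [0.49, -0.96], [0.40, -0.77]]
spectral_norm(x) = 1.80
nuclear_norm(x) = 3.28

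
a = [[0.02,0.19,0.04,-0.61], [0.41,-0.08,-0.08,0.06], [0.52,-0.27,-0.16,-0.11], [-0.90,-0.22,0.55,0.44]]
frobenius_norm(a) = 1.53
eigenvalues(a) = [(0.93+0j), (-0.79+0j), (0.04+0.19j), (0.04-0.19j)]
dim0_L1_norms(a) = [1.85, 0.76, 0.83, 1.22]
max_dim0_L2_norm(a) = 1.12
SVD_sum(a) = [[0.21, 0.02, -0.11, -0.10], [0.28, 0.03, -0.14, -0.13], [0.42, 0.04, -0.21, -0.20], [-0.94, -0.09, 0.48, 0.45]] + [[-0.21, 0.26, 0.07, -0.46], [0.09, -0.11, -0.03, 0.20], [0.09, -0.11, -0.03, 0.2], [0.02, -0.03, -0.01, 0.04]] + [[0.01, -0.10, 0.06, -0.06], [0.00, -0.03, 0.02, -0.02], [0.02, -0.18, 0.11, -0.1], [0.02, -0.11, 0.07, -0.06]] + [[0.01,0.01,0.02,0.00], [0.04,0.04,0.07,0.01], [-0.02,-0.02,-0.03,-0.01], [0.01,0.01,0.01,0.00]]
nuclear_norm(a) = 2.41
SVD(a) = [[-0.19, 0.85, 0.43, -0.23], [-0.25, -0.37, 0.14, -0.88], [-0.39, -0.37, 0.76, 0.38], [0.87, -0.08, 0.47, -0.14]] @ diag([1.3316028500884614, 0.6720956950545219, 0.3087636845812426, 0.09993104327125155]) @ [[-0.82, -0.08, 0.41, 0.39], [-0.37, 0.46, 0.11, -0.8], [0.11, -0.77, 0.47, -0.42], [-0.43, -0.44, -0.77, -0.16]]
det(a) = -0.03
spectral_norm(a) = 1.33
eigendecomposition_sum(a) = [[(0.4+0j),  0.23+0.00j,  (-0.22+0j),  -0.43-0.00j], [(0.11+0j),  0.06+0.00j,  -0.06+0.00j,  (-0.12-0j)], [0.22+0.00j,  (0.12+0j),  -0.12+0.00j,  (-0.23-0j)], [-0.55-0.00j,  -0.31-0.00j,  0.30+0.00j,  0.58+0.00j]] + [[(-0.36-0j), 0.11-0.00j, 0.18-0.00j, (-0.17-0j)],[(0.28+0j), -0.09+0.00j, (-0.14+0j), 0.13+0.00j],[0.35+0.00j, -0.11+0.00j, (-0.18+0j), 0.16+0.00j],[(-0.37-0j), (0.12-0j), (0.19-0j), (-0.17-0j)]] + [[-0.01+0.01j, -0.08+0.01j, 0.04+0.04j, (-0.01+0.03j)], [(0.01+0.02j), -0.03+0.09j, 0.06-0.02j, (0.03+0.02j)], [(-0.02+0.03j), -0.14+0.01j, 0.07+0.07j, (-0.02+0.05j)], [0.01+0.01j, -0.01+0.05j, (0.03-0.02j), 0.02+0.01j]] + [[-0.01-0.01j, -0.08-0.01j, (0.04-0.04j), -0.01-0.03j], [0.01-0.02j, -0.03-0.09j, 0.06+0.02j, (0.03-0.02j)], [(-0.02-0.03j), (-0.14-0.01j), 0.07-0.07j, -0.02-0.05j], [(0.01-0.01j), -0.01-0.05j, (0.03+0.02j), 0.02-0.01j]]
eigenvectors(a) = [[(0.56+0j), (0.53+0j), (-0.39+0.02j), (-0.39-0.02j)], [0.16+0.00j, -0.41+0.00j, -0.16+0.45j, -0.16-0.45j], [(0.3+0j), -0.51+0.00j, (-0.74+0j), (-0.74-0j)], [-0.76+0.00j, (0.54+0j), -0.08+0.26j, (-0.08-0.26j)]]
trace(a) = 0.22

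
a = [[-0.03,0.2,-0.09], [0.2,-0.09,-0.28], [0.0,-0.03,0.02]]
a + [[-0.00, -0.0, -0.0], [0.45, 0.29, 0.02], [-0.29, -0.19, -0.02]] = [[-0.03,  0.2,  -0.09],[0.65,  0.2,  -0.26],[-0.29,  -0.22,  0.0]]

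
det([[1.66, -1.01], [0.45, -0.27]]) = 0.006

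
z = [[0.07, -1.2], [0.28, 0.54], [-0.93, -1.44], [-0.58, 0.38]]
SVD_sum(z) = [[-0.39, -1.02], [0.21, 0.56], [-0.60, -1.57], [0.05, 0.14]] + [[0.46, -0.18],[0.07, -0.02],[-0.33, 0.13],[-0.63, 0.24]]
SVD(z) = [[0.52,  0.54], [-0.29,  0.08], [0.8,  -0.39], [-0.07,  -0.74]] @ diag([2.0978462309889965, 0.9128204594142607]) @ [[-0.36, -0.93], [0.93, -0.36]]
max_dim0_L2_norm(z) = 1.99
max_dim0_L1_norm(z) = 3.56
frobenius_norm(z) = 2.29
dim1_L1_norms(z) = [1.27, 0.82, 2.37, 0.96]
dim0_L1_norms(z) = [1.86, 3.56]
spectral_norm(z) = 2.10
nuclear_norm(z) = 3.01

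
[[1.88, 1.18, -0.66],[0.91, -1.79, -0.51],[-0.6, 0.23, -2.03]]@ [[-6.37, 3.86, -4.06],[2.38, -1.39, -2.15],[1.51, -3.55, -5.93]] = [[-10.16,7.96,-6.26], [-10.83,7.81,3.18], [1.3,4.57,13.98]]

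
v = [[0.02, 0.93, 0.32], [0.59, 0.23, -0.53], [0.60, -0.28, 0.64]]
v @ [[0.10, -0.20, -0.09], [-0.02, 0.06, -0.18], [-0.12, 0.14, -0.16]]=[[-0.06, 0.1, -0.22], [0.12, -0.18, -0.01], [-0.01, -0.05, -0.11]]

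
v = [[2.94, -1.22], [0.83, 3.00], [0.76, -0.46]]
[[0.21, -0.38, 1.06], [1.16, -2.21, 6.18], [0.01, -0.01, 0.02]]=v@[[0.21, -0.39, 1.09], [0.33, -0.63, 1.76]]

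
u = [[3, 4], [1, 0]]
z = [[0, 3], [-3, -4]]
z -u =[[-3, -1], [-4, -4]]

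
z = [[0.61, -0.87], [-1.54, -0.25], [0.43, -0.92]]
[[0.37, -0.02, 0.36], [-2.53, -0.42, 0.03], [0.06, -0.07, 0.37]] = z@[[1.54,0.24,0.04], [0.65,0.19,-0.38]]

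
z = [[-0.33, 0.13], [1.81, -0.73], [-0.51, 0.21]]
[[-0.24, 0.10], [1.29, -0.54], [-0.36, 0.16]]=z @ [[0.72, 0.02], [0.02, 0.79]]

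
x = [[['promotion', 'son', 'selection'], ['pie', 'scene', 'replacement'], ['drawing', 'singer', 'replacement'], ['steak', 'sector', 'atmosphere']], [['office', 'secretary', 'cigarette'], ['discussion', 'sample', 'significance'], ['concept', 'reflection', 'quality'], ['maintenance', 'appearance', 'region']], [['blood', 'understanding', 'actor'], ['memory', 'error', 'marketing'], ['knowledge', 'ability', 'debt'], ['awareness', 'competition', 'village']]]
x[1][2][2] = 'quality'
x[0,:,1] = ['son', 'scene', 'singer', 'sector']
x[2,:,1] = ['understanding', 'error', 'ability', 'competition']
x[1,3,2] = 'region'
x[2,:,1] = ['understanding', 'error', 'ability', 'competition']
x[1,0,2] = 'cigarette'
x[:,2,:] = [['drawing', 'singer', 'replacement'], ['concept', 'reflection', 'quality'], ['knowledge', 'ability', 'debt']]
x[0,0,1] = 'son'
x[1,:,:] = [['office', 'secretary', 'cigarette'], ['discussion', 'sample', 'significance'], ['concept', 'reflection', 'quality'], ['maintenance', 'appearance', 'region']]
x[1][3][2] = 'region'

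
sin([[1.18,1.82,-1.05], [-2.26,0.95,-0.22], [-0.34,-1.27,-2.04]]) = [[3.87, 1.1, -1.11],  [-1.60, 3.72, -0.57],  [-0.76, -1.36, -0.29]]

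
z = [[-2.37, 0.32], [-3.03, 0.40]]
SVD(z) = [[-0.62, -0.79], [-0.79, 0.62]] @ diag([3.8807433592377634, 0.005565943944368995]) @ [[0.99, -0.13], [-0.13, -0.99]]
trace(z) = -1.97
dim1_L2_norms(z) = [2.39, 3.06]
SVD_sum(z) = [[-2.37, 0.32],  [-3.03, 0.4]] + [[0.0, 0.0], [-0.0, -0.0]]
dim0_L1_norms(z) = [5.4, 0.72]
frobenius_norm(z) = 3.88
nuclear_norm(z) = 3.89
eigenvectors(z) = [[-0.61, -0.13],  [-0.79, -0.99]]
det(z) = 0.02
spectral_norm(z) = 3.88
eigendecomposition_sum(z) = [[-2.37, 0.32], [-3.05, 0.41]] + [[0.00, -0.00],[0.02, -0.01]]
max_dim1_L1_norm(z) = 3.43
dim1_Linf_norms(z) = [2.37, 3.03]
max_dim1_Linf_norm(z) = 3.03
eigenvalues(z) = [-1.96, -0.01]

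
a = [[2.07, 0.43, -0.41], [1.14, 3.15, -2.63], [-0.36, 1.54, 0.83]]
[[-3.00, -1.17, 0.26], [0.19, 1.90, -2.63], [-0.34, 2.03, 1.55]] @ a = [[-7.64, -4.58, 4.52], [3.51, 2.02, -7.26], [1.05, 8.64, -3.91]]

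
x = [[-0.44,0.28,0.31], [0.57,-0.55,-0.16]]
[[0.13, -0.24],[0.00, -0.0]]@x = [[-0.19, 0.17, 0.08], [0.0, 0.00, 0.0]]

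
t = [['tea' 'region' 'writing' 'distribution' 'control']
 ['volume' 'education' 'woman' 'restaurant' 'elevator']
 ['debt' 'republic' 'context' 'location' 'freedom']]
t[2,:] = ['debt', 'republic', 'context', 'location', 'freedom']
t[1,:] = ['volume', 'education', 'woman', 'restaurant', 'elevator']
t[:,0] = ['tea', 'volume', 'debt']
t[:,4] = ['control', 'elevator', 'freedom']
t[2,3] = 'location'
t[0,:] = ['tea', 'region', 'writing', 'distribution', 'control']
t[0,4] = 'control'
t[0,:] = ['tea', 'region', 'writing', 'distribution', 'control']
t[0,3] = 'distribution'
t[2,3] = 'location'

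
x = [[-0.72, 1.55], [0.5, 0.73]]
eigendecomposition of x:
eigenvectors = [[-0.97, -0.64], [0.26, -0.77]]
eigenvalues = [-1.14, 1.15]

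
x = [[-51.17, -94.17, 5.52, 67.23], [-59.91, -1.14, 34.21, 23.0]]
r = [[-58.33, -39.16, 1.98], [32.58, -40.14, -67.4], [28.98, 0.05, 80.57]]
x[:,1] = [-94.17, -1.14]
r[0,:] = [-58.33, -39.16, 1.98]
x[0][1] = -94.17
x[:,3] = [67.23, 23.0]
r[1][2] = -67.4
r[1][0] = 32.58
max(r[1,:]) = 32.58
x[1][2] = 34.21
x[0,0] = -51.17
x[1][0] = -59.91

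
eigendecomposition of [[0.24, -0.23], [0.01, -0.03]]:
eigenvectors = [[1.0, 0.66],[0.04, 0.75]]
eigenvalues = [0.23, -0.02]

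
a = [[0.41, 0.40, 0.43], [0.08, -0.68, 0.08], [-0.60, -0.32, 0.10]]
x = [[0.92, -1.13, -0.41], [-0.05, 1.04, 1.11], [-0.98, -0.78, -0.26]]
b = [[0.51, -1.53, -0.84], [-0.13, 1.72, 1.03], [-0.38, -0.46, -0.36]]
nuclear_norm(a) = 1.96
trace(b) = 1.87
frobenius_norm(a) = 1.21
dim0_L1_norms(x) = [1.95, 2.95, 1.78]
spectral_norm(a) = 0.99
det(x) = 1.36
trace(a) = -0.17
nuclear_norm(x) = 3.88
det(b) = -0.00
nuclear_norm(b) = 3.30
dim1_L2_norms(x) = [1.51, 1.52, 1.28]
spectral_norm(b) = 2.74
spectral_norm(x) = 2.06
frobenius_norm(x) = 2.50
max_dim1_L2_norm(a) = 0.72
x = b + a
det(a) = -0.23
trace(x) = 1.70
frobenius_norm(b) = 2.80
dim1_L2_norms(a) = [0.72, 0.69, 0.69]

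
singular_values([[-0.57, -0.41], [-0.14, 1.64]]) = [1.69, 0.59]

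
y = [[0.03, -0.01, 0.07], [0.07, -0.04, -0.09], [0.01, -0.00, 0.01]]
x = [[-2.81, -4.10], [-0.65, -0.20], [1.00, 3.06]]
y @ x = [[-0.01, 0.09], [-0.26, -0.55], [-0.02, -0.01]]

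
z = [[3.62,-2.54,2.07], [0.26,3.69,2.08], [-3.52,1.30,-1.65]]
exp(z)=[[31.19, -80.17, -13.93],[-31.28, 89.81, 19.59],[-24.77, 60.46, 10.13]]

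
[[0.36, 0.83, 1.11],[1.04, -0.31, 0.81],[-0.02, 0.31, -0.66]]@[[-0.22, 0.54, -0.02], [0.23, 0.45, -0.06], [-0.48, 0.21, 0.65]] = [[-0.42, 0.80, 0.66], [-0.69, 0.59, 0.52], [0.39, -0.01, -0.45]]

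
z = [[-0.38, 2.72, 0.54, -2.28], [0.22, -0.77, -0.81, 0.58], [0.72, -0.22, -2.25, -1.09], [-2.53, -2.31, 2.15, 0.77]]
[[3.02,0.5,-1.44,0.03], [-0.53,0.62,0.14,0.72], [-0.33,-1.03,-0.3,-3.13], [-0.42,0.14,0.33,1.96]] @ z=[[-2.15, 8.08, 4.53, -5.00], [-1.38, -3.61, 0.44, 1.97], [7.60, 7.19, -5.40, -1.93], [-4.53, -5.85, 3.13, 2.19]]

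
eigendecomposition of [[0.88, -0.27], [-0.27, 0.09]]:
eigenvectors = [[0.96, 0.30],  [-0.30, 0.96]]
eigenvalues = [0.96, 0.01]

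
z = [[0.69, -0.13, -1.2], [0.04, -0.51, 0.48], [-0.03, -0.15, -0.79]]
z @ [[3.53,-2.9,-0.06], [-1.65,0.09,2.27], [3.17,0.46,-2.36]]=[[-1.15, -2.56, 2.50], [2.5, 0.06, -2.29], [-2.36, -0.29, 1.53]]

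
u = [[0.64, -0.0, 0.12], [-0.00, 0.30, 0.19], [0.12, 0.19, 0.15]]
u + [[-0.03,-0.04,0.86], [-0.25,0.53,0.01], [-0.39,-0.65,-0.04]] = [[0.61, -0.04, 0.98], [-0.25, 0.83, 0.2], [-0.27, -0.46, 0.11]]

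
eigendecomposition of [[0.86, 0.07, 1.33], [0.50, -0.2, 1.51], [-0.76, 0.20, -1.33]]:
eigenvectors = [[(-0.36+0j), (-0.77+0j), -0.77-0.00j], [(-0.74+0j), 0.08-0.50j, (0.08+0.5j)], [(0.57+0j), (0.36-0.13j), (0.36+0.13j)]]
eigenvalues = [(-1.11+0j), (0.22+0.27j), (0.22-0.27j)]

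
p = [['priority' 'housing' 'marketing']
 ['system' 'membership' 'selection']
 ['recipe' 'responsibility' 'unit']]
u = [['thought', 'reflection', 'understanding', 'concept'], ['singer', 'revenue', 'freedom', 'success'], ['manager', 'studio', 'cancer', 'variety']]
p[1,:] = ['system', 'membership', 'selection']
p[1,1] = 'membership'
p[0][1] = 'housing'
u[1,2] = 'freedom'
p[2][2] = 'unit'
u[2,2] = 'cancer'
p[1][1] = 'membership'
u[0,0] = 'thought'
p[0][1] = 'housing'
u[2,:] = ['manager', 'studio', 'cancer', 'variety']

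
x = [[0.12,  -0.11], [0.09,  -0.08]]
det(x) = 0.000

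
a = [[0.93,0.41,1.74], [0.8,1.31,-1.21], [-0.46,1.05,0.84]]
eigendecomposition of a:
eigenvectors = [[(0.77+0j), 0.64+0.00j, (0.64-0j)], [(0.58+0j), -0.51-0.10j, -0.51+0.10j], [(0.26+0j), (0.01+0.56j), 0.01-0.56j]]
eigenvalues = [(1.83+0j), (0.63+1.47j), (0.63-1.47j)]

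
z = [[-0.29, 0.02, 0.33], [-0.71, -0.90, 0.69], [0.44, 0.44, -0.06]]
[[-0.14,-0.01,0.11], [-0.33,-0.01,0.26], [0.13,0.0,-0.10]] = z@ [[0.26, 0.01, -0.20], [0.01, 0.0, -0.01], [-0.20, -0.01, 0.16]]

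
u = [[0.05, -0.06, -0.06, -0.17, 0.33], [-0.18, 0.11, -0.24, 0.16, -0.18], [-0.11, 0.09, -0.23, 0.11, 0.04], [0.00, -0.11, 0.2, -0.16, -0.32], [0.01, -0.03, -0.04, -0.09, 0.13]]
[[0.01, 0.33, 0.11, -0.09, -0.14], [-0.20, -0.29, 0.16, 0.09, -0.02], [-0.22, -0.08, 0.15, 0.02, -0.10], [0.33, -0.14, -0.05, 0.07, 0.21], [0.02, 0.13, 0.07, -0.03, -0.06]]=u@[[0.39, 0.02, -0.6, -0.17, -0.68], [-0.34, -0.41, 0.0, -0.85, -0.00], [0.21, 0.24, -0.59, -0.20, 0.71], [-0.72, -0.22, -0.53, 0.39, -0.04], [-0.42, 0.85, 0.05, -0.24, -0.2]]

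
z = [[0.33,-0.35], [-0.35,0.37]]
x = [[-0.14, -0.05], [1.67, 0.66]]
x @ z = [[-0.03, 0.03], [0.32, -0.34]]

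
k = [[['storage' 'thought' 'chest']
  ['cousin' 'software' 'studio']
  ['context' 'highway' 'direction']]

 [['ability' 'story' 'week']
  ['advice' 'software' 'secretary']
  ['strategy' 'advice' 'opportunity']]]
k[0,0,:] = ['storage', 'thought', 'chest']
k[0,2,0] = 'context'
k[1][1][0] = 'advice'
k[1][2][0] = 'strategy'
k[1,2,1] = 'advice'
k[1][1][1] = 'software'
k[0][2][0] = 'context'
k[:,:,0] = [['storage', 'cousin', 'context'], ['ability', 'advice', 'strategy']]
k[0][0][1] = 'thought'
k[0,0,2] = 'chest'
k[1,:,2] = ['week', 'secretary', 'opportunity']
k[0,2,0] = 'context'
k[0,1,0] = 'cousin'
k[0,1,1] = 'software'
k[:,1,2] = ['studio', 'secretary']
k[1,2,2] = 'opportunity'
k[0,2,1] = 'highway'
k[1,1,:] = ['advice', 'software', 'secretary']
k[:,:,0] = [['storage', 'cousin', 'context'], ['ability', 'advice', 'strategy']]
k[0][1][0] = 'cousin'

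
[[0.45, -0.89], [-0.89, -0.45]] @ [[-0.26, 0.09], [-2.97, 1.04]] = [[2.53, -0.89], [1.57, -0.55]]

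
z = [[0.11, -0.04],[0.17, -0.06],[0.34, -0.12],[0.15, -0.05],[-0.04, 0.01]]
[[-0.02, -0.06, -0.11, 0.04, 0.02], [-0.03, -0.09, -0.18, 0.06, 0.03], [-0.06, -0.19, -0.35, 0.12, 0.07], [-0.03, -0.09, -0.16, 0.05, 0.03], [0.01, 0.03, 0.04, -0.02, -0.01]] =z @ [[-0.13, -0.96, -1.29, 0.7, 0.00], [0.13, -1.16, -0.72, 1.01, -0.55]]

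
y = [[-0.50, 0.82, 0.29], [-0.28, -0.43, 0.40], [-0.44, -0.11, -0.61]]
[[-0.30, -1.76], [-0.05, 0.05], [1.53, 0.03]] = y@[[-1.20, 1.04], [-0.55, -1.31], [-1.55, -0.56]]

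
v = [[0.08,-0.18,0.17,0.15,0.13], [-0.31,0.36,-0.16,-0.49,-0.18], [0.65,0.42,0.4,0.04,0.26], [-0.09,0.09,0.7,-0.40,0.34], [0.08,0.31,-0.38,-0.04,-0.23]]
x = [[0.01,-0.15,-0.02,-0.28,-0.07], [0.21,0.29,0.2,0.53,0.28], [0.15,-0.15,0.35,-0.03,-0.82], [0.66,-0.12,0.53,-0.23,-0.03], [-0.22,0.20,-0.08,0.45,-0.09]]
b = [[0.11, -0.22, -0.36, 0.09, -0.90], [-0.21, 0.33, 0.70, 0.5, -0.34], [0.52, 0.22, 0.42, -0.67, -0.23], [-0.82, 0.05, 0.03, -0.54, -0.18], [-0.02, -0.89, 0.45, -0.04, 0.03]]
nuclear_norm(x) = 2.74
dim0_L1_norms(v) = [1.21, 1.36, 1.81, 1.12, 1.14]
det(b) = 1.01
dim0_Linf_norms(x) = [0.66, 0.29, 0.53, 0.53, 0.82]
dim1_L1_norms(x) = [0.53, 1.51, 1.5, 1.57, 1.04]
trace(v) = 0.21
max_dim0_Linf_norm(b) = 0.9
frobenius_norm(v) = 1.59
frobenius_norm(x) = 1.60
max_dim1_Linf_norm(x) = 0.82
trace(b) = 0.35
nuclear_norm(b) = 5.01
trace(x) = 0.33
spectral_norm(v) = 1.12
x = v @ b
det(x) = -0.00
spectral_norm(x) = 1.13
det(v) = -0.00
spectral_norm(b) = 1.01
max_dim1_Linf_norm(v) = 0.7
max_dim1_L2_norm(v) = 0.91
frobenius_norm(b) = 2.24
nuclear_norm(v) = 2.73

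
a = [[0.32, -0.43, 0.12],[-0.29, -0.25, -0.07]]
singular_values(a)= [0.55, 0.39]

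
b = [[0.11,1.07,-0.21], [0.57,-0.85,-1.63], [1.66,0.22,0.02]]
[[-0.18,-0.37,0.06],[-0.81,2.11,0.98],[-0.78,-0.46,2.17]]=b @ [[-0.47, -0.19, 1.32], [-0.05, -0.54, -0.10], [0.36, -1.08, -0.09]]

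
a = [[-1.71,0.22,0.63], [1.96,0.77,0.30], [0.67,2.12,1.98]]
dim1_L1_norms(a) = [2.56, 3.03, 4.77]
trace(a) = 1.04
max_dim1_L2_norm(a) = 2.98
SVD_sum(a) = [[-0.27, -0.31, -0.25], [0.97, 1.13, 0.91], [1.54, 1.8, 1.45]] + [[-1.44, 0.53, 0.88], [0.99, -0.36, -0.61], [-0.87, 0.32, 0.53]] + [[-0.00, 0.00, -0.00],[-0.00, 0.00, -0.00],[0.00, -0.00, 0.0]]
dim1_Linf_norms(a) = [1.71, 1.96, 2.12]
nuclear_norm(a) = 5.72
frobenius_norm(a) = 4.09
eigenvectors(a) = [[0.15, 0.75, 0.17],[0.29, -0.62, -0.70],[0.95, 0.22, 0.7]]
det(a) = -0.04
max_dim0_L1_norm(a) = 4.34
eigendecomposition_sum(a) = [[0.19,  0.34,  0.29],[0.38,  0.67,  0.58],[1.23,  2.16,  1.88]] + [[-1.9, -0.12, 0.33], [1.57, 0.10, -0.28], [-0.56, -0.03, 0.1]] + [[-0.0, -0.00, 0.0], [0.01, 0.01, -0.0], [-0.01, -0.01, 0.0]]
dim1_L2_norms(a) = [1.84, 2.13, 2.98]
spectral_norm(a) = 3.31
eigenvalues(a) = [2.74, -1.71, 0.01]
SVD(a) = [[-0.14,-0.74,-0.66],  [0.53,0.51,-0.68],  [0.84,-0.45,0.31]] @ diag([3.3146193435821023, 2.4022651437583775, 0.00455919235075438]) @ [[0.55, 0.65, 0.52], [0.82, -0.30, -0.50], [0.17, -0.7, 0.69]]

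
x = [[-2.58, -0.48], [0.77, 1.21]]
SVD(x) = [[-0.92, 0.40], [0.40, 0.92]] @ diag([2.8278203685614702, 0.9732584256757657]) @ [[0.95, 0.33],[-0.33, 0.95]]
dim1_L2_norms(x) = [2.62, 1.43]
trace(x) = -1.37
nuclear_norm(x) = 3.80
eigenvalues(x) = [-2.48, 1.11]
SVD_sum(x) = [[-2.45, -0.85], [1.06, 0.37]] + [[-0.13, 0.37], [-0.29, 0.84]]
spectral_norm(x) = 2.83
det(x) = -2.75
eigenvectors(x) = [[-0.98, 0.13],  [0.20, -0.99]]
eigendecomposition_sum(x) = [[-2.55, -0.33], [0.53, 0.07]] + [[-0.03, -0.15],[0.24, 1.14]]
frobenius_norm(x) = 2.99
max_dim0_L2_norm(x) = 2.69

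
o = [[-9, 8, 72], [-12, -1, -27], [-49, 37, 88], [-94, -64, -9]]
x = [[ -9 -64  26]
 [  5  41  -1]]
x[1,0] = 5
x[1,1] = 41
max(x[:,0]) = 5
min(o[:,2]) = -27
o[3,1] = -64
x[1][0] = 5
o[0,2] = 72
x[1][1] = 41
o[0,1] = 8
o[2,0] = -49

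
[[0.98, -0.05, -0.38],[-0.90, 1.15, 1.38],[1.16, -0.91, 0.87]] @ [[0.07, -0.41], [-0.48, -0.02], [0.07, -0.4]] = [[0.07, -0.25], [-0.52, -0.21], [0.58, -0.81]]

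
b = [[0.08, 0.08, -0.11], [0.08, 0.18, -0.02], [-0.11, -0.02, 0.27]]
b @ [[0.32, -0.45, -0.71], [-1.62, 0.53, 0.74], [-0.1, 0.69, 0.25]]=[[-0.09,-0.07,-0.03],  [-0.26,0.05,0.07],  [-0.03,0.23,0.13]]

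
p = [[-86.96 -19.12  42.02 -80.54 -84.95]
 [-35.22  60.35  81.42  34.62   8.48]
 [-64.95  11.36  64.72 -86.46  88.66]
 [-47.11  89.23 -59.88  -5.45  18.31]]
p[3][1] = 89.23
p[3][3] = -5.45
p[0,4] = -84.95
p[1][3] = 34.62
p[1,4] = 8.48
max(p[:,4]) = 88.66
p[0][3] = -80.54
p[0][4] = -84.95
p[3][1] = 89.23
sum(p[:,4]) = 30.499999999999996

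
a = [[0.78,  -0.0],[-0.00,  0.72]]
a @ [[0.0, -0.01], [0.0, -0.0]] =[[0.00, -0.01], [0.0, 0.00]]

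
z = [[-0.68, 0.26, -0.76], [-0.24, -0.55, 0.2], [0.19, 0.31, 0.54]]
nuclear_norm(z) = 2.18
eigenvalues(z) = [(-0.61+0.36j), (-0.61-0.36j), (0.53+0j)]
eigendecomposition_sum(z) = [[-0.33+0.18j, 0.17+0.41j, -0.24-0.03j], [(-0.13-0.24j), -0.30+0.12j, (0.02-0.17j)], [0.07+0.06j, (0.08-0.08j), 0.02+0.06j]] + [[-0.33-0.18j, 0.17-0.41j, -0.24+0.03j],[-0.13+0.24j, (-0.3-0.12j), 0.02+0.17j],[0.07-0.06j, 0.08+0.08j, 0.02-0.06j]] + [[(-0.03+0j), -0.09-0.00j, -0.29+0.00j], [(0.02-0j), 0.05+0.00j, 0.16-0.00j], [(0.05-0j), (0.16+0j), 0.51-0.00j]]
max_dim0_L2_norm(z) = 0.95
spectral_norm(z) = 1.16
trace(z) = -0.69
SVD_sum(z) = [[-0.60, 0.12, -0.84], [0.05, -0.01, 0.07], [0.3, -0.06, 0.41]] + [[0.03,0.10,-0.01],[-0.17,-0.58,0.04],[0.09,0.3,-0.02]] + [[-0.11, 0.04, 0.08], [-0.12, 0.04, 0.09], [-0.19, 0.07, 0.15]]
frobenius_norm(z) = 1.39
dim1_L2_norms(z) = [1.05, 0.63, 0.65]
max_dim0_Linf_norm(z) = 0.76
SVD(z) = [[-0.90, -0.15, -0.42], [0.07, 0.88, -0.48], [0.44, -0.46, -0.77]] @ diag([1.1589863888209484, 0.6923365173263489, 0.3300313580619259]) @ [[0.58, -0.12, 0.80], [-0.28, -0.96, 0.06], [0.76, -0.26, -0.59]]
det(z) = 0.26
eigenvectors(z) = [[(-0.8+0j),-0.80-0.00j,(-0.47+0j)], [0.00-0.57j,0.57j,(0.26+0j)], [0.07+0.18j,(0.07-0.18j),(0.84+0j)]]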